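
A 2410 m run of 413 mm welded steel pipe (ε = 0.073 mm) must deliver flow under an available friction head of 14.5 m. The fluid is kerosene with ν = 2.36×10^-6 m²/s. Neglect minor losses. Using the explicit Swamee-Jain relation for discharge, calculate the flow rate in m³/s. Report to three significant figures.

Q ≈ 0.234 m³/s

Swamee-Jain (Type II): Q = -0.965·√(gD⁵h_f/L)·ln[ε/(3.7D) + √(3.17ν²L/(gD³h_f))]
√(gD⁵h_f/L) = √(9.81·0.413⁵·14.5/2410) = 0.02663
ε/(3.7D) = 4.78×10^-5; √(3.17ν²L/(gD³h_f)) = 6.52×10^-5
Q = -0.965·0.02663·ln(1.129×10^-4) = 0.2336 m³/s
Check: V = 1.74 m/s, Re = 3.05×10^5, f = 0.01609, h_f = 14.5 m ≈ 14.5 m ✓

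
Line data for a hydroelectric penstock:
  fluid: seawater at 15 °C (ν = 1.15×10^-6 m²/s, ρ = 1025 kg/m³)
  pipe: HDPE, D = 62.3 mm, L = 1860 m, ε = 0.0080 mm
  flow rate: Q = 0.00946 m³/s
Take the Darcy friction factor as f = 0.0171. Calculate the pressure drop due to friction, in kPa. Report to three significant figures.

V = 4Q/(πD²) = 4·0.00946/(π·0.0623²) = 3.103 m/s
h_f = f(L/D)V²/(2g) = 0.01710·(1860/0.0623)·3.103²/(2·9.81) = 250.6 m
Δp = ρg·h_f = 1025·9.81·250.6 = 2520 kPa

Δp ≈ 2520 kPa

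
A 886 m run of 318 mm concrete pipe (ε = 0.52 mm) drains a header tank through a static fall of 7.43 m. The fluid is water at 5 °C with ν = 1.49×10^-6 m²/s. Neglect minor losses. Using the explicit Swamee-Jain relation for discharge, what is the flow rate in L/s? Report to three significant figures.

Swamee-Jain (Type II): Q = -0.965·√(gD⁵h_f/L)·ln[ε/(3.7D) + √(3.17ν²L/(gD³h_f))]
√(gD⁵h_f/L) = √(9.81·0.318⁵·7.43/886) = 0.01636
ε/(3.7D) = 4.42×10^-4; √(3.17ν²L/(gD³h_f)) = 5.16×10^-5
Q = -0.965·0.01636·ln(4.935×10^-4) = 0.1202 m³/s
Check: V = 1.51 m/s, Re = 3.23×10^5, f = 0.02300, h_f = 7.48 m ≈ 7.43 m ✓

Q ≈ 120 L/s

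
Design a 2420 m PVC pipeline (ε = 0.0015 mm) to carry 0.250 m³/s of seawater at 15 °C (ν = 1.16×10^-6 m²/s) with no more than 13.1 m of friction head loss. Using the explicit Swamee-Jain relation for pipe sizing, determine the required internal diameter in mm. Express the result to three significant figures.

Swamee-Jain (Type III): D = 0.66·[ε^1.25·(LQ²/(gh_f))^4.75 + ν·Q^9.4·(L/(gh_f))^5.2]^0.04
LQ²/(gh_f) = 1.177; L/(gh_f) = 18.83
Term 1 = ε^1.25·(…)^4.75 = 1.14×10^-7; Term 2 = ν·Q^9.4·(…)^5.2 = 1.08×10^-5
D = 0.66·(1.14×10^-7 + 1.08×10^-5)^0.04 = 0.4179 m = 418 mm
Check: V = 1.82 m/s, Re = 6.57×10^5, f = 0.01254, h_f = 12.3 m ≈ 13.1 m ✓

D ≈ 418 mm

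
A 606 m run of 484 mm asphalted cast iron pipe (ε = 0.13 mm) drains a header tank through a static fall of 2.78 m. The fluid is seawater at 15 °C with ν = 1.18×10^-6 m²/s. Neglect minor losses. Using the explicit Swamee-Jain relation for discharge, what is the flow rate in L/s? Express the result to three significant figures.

Swamee-Jain (Type II): Q = -0.965·√(gD⁵h_f/L)·ln[ε/(3.7D) + √(3.17ν²L/(gD³h_f))]
√(gD⁵h_f/L) = √(9.81·0.484⁵·2.78/606) = 0.03457
ε/(3.7D) = 7.26×10^-5; √(3.17ν²L/(gD³h_f)) = 2.94×10^-5
Q = -0.965·0.03457·ln(1.020×10^-4) = 0.3066 m³/s
Check: V = 1.67 m/s, Re = 6.84×10^5, f = 0.01578, h_f = 2.80 m ≈ 2.78 m ✓

Q ≈ 307 L/s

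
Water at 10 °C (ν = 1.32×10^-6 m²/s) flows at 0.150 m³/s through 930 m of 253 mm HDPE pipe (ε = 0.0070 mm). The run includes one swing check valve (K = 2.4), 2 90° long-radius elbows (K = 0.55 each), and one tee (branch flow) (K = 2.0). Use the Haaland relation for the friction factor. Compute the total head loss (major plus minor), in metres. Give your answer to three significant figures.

V = 4Q/(πD²) = 2.984 m/s; V²/2g = 0.4538 m
Re = 5.72×10^5, ε/D = 2.77×10^-5 → f = 0.01312 (Haaland)
Major: h_f = f(L/D)·V²/2g = 0.01312·3676·0.4538 = 21.88 m
Minor: ΣK = 5.50; h_m = ΣK·V²/2g = 2.496 m
Total H_L = 21.88 + 2.496 = 24.38 m

H_L ≈ 24.4 m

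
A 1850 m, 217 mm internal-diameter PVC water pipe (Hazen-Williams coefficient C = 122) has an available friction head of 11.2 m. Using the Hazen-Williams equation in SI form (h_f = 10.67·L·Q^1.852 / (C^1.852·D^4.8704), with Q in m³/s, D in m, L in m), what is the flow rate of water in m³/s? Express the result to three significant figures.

Rearranging: Q = [h_f·C^1.852·D^4.8704 / (10.67·L)]^(1/1.852)
Q = [11.2·122^1.852·0.217^4.8704 / (10.67·1850)]^0.540 = 0.03878 m³/s

Q ≈ 0.0388 m³/s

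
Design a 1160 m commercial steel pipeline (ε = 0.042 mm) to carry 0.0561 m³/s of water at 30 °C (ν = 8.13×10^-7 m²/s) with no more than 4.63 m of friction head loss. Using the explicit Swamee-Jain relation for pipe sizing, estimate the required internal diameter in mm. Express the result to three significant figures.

Swamee-Jain (Type III): D = 0.66·[ε^1.25·(LQ²/(gh_f))^4.75 + ν·Q^9.4·(L/(gh_f))^5.2]^0.04
LQ²/(gh_f) = 0.08038; L/(gh_f) = 25.54
Term 1 = ε^1.25·(…)^4.75 = 2.13×10^-11; Term 2 = ν·Q^9.4·(…)^5.2 = 2.94×10^-11
D = 0.66·(2.13×10^-11 + 2.94×10^-11)^0.04 = 0.2557 m = 256 mm
Check: V = 1.09 m/s, Re = 3.44×10^5, f = 0.01576, h_f = 4.35 m ≈ 4.63 m ✓

D ≈ 256 mm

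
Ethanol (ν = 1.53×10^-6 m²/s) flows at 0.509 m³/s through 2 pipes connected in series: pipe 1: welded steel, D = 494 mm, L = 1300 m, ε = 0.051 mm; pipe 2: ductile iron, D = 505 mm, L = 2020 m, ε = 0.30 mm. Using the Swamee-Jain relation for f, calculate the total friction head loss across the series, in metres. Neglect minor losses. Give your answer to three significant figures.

H ≈ 36.7 m

Pipe 1: V = 2.656 m/s, Re = 8.57×10^5, ε/D = 1.03×10^-4, f = 0.01373, h_1 = f(L/D)V²/2g = 12.99 m
Pipe 2: V = 2.541 m/s, Re = 8.39×10^5, ε/D = 5.94×10^-4, f = 0.01799, h_2 = f(L/D)V²/2g = 23.69 m
Series → Q common, losses add: H = Σh = 36.68 m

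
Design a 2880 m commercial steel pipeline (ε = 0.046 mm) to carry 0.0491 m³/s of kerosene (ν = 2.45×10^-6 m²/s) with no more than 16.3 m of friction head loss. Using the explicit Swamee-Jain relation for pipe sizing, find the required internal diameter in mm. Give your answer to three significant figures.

D ≈ 234 mm

Swamee-Jain (Type III): D = 0.66·[ε^1.25·(LQ²/(gh_f))^4.75 + ν·Q^9.4·(L/(gh_f))^5.2]^0.04
LQ²/(gh_f) = 0.04342; L/(gh_f) = 18.01
Term 1 = ε^1.25·(…)^4.75 = 1.28×10^-12; Term 2 = ν·Q^9.4·(…)^5.2 = 4.11×10^-12
D = 0.66·(1.28×10^-12 + 4.11×10^-12)^0.04 = 0.2338 m = 234 mm
Check: V = 1.14 m/s, Re = 1.09×10^5, f = 0.01871, h_f = 15.4 m ≈ 16.3 m ✓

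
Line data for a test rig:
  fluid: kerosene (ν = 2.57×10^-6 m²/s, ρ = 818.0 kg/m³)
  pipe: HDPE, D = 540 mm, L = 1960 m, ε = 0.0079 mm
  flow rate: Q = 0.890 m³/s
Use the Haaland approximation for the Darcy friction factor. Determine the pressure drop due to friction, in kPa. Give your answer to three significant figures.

Δp ≈ 274 kPa

V = 4Q/(πD²) = 4·0.890/(π·0.540²) = 3.886 m/s
Re = VD/ν = 3.886·0.540/2.57×10^-6 = 8.17×10^5 → turbulent
ε/D = 0.0079/540 = 1.46×10^-5
Haaland: f = 0.01223
h_f = f(L/D)V²/(2g) = 0.01223·(1960/0.540)·3.886²/(2·9.81) = 34.16 m
Δp = ρg·h_f = 818.0·9.81·34.16 = 274.1 kPa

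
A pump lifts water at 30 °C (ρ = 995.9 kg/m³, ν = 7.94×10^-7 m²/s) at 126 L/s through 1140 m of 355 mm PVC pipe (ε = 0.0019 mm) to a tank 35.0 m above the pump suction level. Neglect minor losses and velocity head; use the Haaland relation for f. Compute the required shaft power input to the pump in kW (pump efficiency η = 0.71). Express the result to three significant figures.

V = 4Q/(πD²) = 1.273 m/s; Re = 5.69×10^5; ε/D = 5.35×10^-6; f = 0.01283
h_f = f(L/D)V²/2g = 3.403 m
Total head H = z + h_f = 35.0 + 3.403 = 38.40 m
P_hyd = ρgQH = 995.9·9.81·0.126·38.40 = 47.27 kW
P_shaft = P_hyd/η = 47.27/0.71 = 66.58 kW

P_shaft ≈ 66.6 kW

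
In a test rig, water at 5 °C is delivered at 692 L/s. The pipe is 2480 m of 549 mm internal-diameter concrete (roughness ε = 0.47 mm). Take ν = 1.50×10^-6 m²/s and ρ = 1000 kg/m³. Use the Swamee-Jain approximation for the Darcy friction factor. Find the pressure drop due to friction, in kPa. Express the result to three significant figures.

V = 4Q/(πD²) = 4·0.692/(π·0.549²) = 2.923 m/s
Re = VD/ν = 2.923·0.549/1.50×10^-6 = 1.07×10^6 → turbulent
ε/D = 0.47/549 = 8.56×10^-4
Swamee-Jain: f = 0.01932
h_f = f(L/D)V²/(2g) = 0.01932·(2480/0.549)·2.923²/(2·9.81) = 38.02 m
Δp = ρg·h_f = 1000·9.81·38.02 = 372.9 kPa

Δp ≈ 373 kPa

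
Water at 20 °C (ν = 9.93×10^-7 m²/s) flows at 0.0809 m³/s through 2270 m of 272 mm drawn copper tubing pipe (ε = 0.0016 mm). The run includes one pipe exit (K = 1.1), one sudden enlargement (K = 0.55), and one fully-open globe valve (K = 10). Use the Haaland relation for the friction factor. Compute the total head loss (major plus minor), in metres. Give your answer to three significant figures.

H_L ≈ 12.5 m

V = 4Q/(πD²) = 1.392 m/s; V²/2g = 0.09880 m
Re = 3.81×10^5, ε/D = 5.88×10^-6 → f = 0.01377 (Haaland)
Major: h_f = f(L/D)·V²/2g = 0.01377·8346·0.09880 = 11.36 m
Minor: ΣK = 11.7; h_m = ΣK·V²/2g = 1.151 m
Total H_L = 11.36 + 1.151 = 12.51 m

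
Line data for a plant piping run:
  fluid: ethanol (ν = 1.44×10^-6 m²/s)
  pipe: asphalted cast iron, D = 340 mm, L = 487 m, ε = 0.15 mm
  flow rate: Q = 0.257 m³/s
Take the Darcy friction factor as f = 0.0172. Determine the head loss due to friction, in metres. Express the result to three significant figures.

V = 4Q/(πD²) = 4·0.257/(π·0.340²) = 2.831 m/s
h_f = f(L/D)V²/(2g) = 0.01720·(487/0.340)·2.831²/(2·9.81) = 10.06 m

h_f ≈ 10.1 m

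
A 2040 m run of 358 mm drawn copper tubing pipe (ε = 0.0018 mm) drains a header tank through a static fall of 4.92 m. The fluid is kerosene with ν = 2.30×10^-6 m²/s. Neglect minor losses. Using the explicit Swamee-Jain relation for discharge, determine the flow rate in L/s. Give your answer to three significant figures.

Q ≈ 102 L/s

Swamee-Jain (Type II): Q = -0.965·√(gD⁵h_f/L)·ln[ε/(3.7D) + √(3.17ν²L/(gD³h_f))]
√(gD⁵h_f/L) = √(9.81·0.358⁵·4.92/2040) = 0.01180
ε/(3.7D) = 1.36×10^-6; √(3.17ν²L/(gD³h_f)) = 1.24×10^-4
Q = -0.965·0.01180·ln(1.256×10^-4) = 0.1022 m³/s
Check: V = 1.02 m/s, Re = 1.58×10^5, f = 0.01631, h_f = 4.89 m ≈ 4.92 m ✓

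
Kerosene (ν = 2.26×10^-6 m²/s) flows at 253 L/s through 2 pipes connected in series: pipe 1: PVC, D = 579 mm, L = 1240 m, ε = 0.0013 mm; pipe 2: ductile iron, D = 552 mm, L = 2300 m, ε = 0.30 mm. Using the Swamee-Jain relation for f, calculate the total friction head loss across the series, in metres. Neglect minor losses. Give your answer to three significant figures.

Pipe 1: V = 0.9609 m/s, Re = 2.46×10^5, ε/D = 2.25×10^-6, f = 0.01495, h_1 = f(L/D)V²/2g = 1.506 m
Pipe 2: V = 1.057 m/s, Re = 2.58×10^5, ε/D = 5.43×10^-4, f = 0.01877, h_2 = f(L/D)V²/2g = 4.455 m
Series → Q common, losses add: H = Σh = 5.962 m

H ≈ 5.96 m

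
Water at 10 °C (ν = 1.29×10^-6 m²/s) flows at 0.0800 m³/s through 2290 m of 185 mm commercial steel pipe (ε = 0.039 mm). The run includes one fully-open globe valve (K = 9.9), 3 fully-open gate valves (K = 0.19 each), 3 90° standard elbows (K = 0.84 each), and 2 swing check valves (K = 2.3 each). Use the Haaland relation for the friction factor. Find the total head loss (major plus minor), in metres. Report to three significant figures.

V = 4Q/(πD²) = 2.976 m/s; V²/2g = 0.4515 m
Re = 4.27×10^5, ε/D = 2.11×10^-4 → f = 0.01560 (Haaland)
Major: h_f = f(L/D)·V²/2g = 0.01560·12378·0.4515 = 87.16 m
Minor: ΣK = 17.6; h_m = ΣK·V²/2g = 7.941 m
Total H_L = 87.16 + 7.941 = 95.10 m

H_L ≈ 95.1 m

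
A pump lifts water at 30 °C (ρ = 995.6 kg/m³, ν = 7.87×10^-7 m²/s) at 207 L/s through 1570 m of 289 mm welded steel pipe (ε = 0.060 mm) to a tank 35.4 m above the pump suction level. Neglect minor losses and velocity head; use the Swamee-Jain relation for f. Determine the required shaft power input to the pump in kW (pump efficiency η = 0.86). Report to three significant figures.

V = 4Q/(πD²) = 3.156 m/s; Re = 1.16×10^6; ε/D = 2.08×10^-4; f = 0.01474
h_f = f(L/D)V²/2g = 40.64 m
Total head H = z + h_f = 35.4 + 40.64 = 76.04 m
P_hyd = ρgQH = 995.6·9.81·0.207·76.04 = 153.7 kW
P_shaft = P_hyd/η = 153.7/0.86 = 178.8 kW

P_shaft ≈ 179 kW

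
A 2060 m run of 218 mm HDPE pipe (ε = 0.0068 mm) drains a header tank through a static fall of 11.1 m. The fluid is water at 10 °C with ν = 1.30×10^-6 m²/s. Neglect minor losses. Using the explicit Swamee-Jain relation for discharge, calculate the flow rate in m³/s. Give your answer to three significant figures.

Swamee-Jain (Type II): Q = -0.965·√(gD⁵h_f/L)·ln[ε/(3.7D) + √(3.17ν²L/(gD³h_f))]
√(gD⁵h_f/L) = √(9.81·0.218⁵·11.1/2060) = 0.005102
ε/(3.7D) = 8.43×10^-6; √(3.17ν²L/(gD³h_f)) = 9.89×10^-5
Q = -0.965·0.005102·ln(1.073×10^-4) = 0.04499 m³/s
Check: V = 1.21 m/s, Re = 2.02×10^5, f = 0.01578, h_f = 11.0 m ≈ 11.1 m ✓

Q ≈ 0.0450 m³/s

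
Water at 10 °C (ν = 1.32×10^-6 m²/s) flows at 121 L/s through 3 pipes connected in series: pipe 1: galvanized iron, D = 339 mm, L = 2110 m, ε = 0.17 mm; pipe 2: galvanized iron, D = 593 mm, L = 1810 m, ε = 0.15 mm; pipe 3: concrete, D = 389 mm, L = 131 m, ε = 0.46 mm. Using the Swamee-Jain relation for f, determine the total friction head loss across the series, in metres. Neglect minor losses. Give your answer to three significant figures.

Pipe 1: V = 1.341 m/s, Re = 3.44×10^5, ε/D = 5.01×10^-4, f = 0.01817, h_1 = f(L/D)V²/2g = 10.36 m
Pipe 2: V = 0.4381 m/s, Re = 1.97×10^5, ε/D = 2.53×10^-4, f = 0.01752, h_2 = f(L/D)V²/2g = 0.5232 m
Pipe 3: V = 1.018 m/s, Re = 3.00×10^5, ε/D = 0.00118, f = 0.02147, h_3 = f(L/D)V²/2g = 0.3820 m
Series → Q common, losses add: H = Σh = 11.26 m

H ≈ 11.3 m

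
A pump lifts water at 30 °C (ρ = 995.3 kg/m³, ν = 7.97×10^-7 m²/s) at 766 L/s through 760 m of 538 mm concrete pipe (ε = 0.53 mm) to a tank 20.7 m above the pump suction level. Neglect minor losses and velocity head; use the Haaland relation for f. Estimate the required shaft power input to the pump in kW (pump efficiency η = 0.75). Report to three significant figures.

V = 4Q/(πD²) = 3.370 m/s; Re = 2.27×10^6; ε/D = 9.85×10^-4; f = 0.01972
h_f = f(L/D)V²/2g = 16.12 m
Total head H = z + h_f = 20.7 + 16.12 = 36.82 m
P_hyd = ρgQH = 995.3·9.81·0.766·36.82 = 275.4 kW
P_shaft = P_hyd/η = 275.4/0.75 = 367.2 kW

P_shaft ≈ 367 kW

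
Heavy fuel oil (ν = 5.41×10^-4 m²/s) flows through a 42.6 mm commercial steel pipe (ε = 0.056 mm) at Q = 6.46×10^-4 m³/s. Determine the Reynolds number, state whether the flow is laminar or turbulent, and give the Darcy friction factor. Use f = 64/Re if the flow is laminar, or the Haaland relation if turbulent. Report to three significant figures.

Re ≈ 35.7; laminar; f = 64/Re ≈ 1.79

V = 4Q/(πD²) = 0.4532 m/s
Re = VD/ν = 0.4532·0.0426/5.41×10^-4 = 35.7
Re < 2300 → laminar → f = 64/Re = 1.793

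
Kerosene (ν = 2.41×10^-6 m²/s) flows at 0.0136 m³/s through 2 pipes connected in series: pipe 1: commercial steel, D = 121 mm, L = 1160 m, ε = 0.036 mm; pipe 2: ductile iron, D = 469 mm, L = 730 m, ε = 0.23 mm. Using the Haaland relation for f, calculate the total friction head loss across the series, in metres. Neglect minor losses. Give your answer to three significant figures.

H ≈ 14.3 m

Pipe 1: V = 1.183 m/s, Re = 5.94×10^4, ε/D = 2.98×10^-4, f = 0.02094, h_1 = f(L/D)V²/2g = 14.31 m
Pipe 2: V = 0.07872 m/s, Re = 1.53×10^4, ε/D = 4.90×10^-4, f = 0.02832, h_2 = f(L/D)V²/2g = 0.01393 m
Series → Q common, losses add: H = Σh = 14.32 m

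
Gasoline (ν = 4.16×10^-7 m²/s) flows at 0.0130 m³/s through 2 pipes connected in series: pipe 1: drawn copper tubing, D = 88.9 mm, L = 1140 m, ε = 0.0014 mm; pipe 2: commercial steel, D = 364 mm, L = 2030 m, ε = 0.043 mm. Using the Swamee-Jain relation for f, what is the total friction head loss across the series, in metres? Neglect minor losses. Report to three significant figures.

Pipe 1: V = 2.094 m/s, Re = 4.48×10^5, ε/D = 1.57×10^-5, f = 0.01359, h_1 = f(L/D)V²/2g = 38.96 m
Pipe 2: V = 0.1249 m/s, Re = 1.09×10^5, ε/D = 1.18×10^-4, f = 0.01826, h_2 = f(L/D)V²/2g = 0.08100 m
Series → Q common, losses add: H = Σh = 39.04 m

H ≈ 39.0 m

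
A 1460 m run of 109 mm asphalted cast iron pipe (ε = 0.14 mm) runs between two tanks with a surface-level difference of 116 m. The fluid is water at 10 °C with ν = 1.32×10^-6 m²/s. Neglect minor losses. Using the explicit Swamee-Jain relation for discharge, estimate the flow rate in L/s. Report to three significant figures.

Q ≈ 26.0 L/s

Swamee-Jain (Type II): Q = -0.965·√(gD⁵h_f/L)·ln[ε/(3.7D) + √(3.17ν²L/(gD³h_f))]
√(gD⁵h_f/L) = √(9.81·0.109⁵·116/1460) = 0.003463
ε/(3.7D) = 3.47×10^-4; √(3.17ν²L/(gD³h_f)) = 7.40×10^-5
Q = -0.965·0.003463·ln(4.211×10^-4) = 0.02597 m³/s
Check: V = 2.78 m/s, Re = 2.30×10^5, f = 0.02210, h_f = 117 m ≈ 116 m ✓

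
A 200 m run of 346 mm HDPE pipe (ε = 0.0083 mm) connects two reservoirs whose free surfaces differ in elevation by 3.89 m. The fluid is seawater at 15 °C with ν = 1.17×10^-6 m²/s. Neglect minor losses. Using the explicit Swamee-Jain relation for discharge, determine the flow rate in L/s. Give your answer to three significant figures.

Q ≈ 309 L/s

Swamee-Jain (Type II): Q = -0.965·√(gD⁵h_f/L)·ln[ε/(3.7D) + √(3.17ν²L/(gD³h_f))]
√(gD⁵h_f/L) = √(9.81·0.346⁵·3.89/200) = 0.03076
ε/(3.7D) = 6.48×10^-6; √(3.17ν²L/(gD³h_f)) = 2.34×10^-5
Q = -0.965·0.03076·ln(2.992×10^-5) = 0.3092 m³/s
Check: V = 3.29 m/s, Re = 9.73×10^5, f = 0.01221, h_f = 3.89 m ≈ 3.89 m ✓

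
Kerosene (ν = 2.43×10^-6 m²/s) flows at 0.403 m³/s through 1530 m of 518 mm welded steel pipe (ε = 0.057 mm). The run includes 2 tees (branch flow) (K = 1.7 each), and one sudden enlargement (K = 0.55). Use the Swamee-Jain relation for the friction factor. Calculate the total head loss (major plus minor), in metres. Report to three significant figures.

V = 4Q/(πD²) = 1.912 m/s; V²/2g = 0.1864 m
Re = 4.08×10^5, ε/D = 1.10×10^-4 → f = 0.01493 (Swamee-Jain)
Major: h_f = f(L/D)·V²/2g = 0.01493·2954·0.1864 = 8.221 m
Minor: ΣK = 3.95; h_m = ΣK·V²/2g = 0.7362 m
Total H_L = 8.221 + 0.7362 = 8.957 m

H_L ≈ 8.96 m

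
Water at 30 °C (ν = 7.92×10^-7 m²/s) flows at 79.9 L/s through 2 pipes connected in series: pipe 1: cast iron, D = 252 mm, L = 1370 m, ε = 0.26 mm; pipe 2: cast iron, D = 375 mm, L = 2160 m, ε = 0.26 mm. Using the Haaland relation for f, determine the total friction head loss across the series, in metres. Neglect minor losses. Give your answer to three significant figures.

Pipe 1: V = 1.602 m/s, Re = 5.10×10^5, ε/D = 0.00103, f = 0.02033, h_1 = f(L/D)V²/2g = 14.45 m
Pipe 2: V = 0.7234 m/s, Re = 3.43×10^5, ε/D = 6.93×10^-4, f = 0.01899, h_2 = f(L/D)V²/2g = 2.918 m
Series → Q common, losses add: H = Σh = 17.37 m

H ≈ 17.4 m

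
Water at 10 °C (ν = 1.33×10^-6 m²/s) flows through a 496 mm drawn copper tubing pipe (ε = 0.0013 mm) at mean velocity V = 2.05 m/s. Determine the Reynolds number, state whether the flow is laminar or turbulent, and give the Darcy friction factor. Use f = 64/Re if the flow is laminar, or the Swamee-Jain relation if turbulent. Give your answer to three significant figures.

Re ≈ 7.65×10^5; turbulent; f ≈ 0.0122

Re = VD/ν = 2.050·0.496/1.33×10^-6 = 7.65×10^5
Re > 4000 → turbulent; ε/D = 2.62×10^-6
Swamee-Jain: f = 0.01221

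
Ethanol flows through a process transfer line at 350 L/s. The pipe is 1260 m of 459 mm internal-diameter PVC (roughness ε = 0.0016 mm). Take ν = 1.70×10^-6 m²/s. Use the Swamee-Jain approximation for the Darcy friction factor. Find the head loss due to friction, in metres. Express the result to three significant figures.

V = 4Q/(πD²) = 4·0.350/(π·0.459²) = 2.115 m/s
Re = VD/ν = 2.115·0.459/1.70×10^-6 = 5.71×10^5 → turbulent
ε/D = 0.0016/459 = 3.49×10^-6
Swamee-Jain: f = 0.01285
h_f = f(L/D)V²/(2g) = 0.01285·(1260/0.459)·2.115²/(2·9.81) = 8.042 m

h_f ≈ 8.04 m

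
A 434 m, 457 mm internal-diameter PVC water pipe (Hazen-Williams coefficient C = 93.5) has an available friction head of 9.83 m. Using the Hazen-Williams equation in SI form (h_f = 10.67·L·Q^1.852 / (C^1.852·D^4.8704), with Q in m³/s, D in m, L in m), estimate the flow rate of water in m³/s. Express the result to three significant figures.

Q ≈ 0.430 m³/s

Rearranging: Q = [h_f·C^1.852·D^4.8704 / (10.67·L)]^(1/1.852)
Q = [9.83·93.5^1.852·0.457^4.8704 / (10.67·434)]^0.540 = 0.4296 m³/s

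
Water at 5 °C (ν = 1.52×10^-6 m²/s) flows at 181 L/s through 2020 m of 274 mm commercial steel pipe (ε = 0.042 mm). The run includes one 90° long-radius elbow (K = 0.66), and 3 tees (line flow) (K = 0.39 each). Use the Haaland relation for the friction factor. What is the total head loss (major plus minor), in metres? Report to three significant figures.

H_L ≈ 52.9 m

V = 4Q/(πD²) = 3.070 m/s; V²/2g = 0.4803 m
Re = 5.53×10^5, ε/D = 1.53×10^-4 → f = 0.01469 (Haaland)
Major: h_f = f(L/D)·V²/2g = 0.01469·7372·0.4803 = 52.03 m
Minor: ΣK = 1.83; h_m = ΣK·V²/2g = 0.8789 m
Total H_L = 52.03 + 0.8789 = 52.91 m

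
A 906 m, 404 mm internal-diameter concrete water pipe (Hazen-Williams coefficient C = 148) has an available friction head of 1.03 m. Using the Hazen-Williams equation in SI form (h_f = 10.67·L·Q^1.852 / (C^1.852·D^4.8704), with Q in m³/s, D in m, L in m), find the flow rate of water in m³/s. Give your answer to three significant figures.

Q ≈ 0.0978 m³/s

Rearranging: Q = [h_f·C^1.852·D^4.8704 / (10.67·L)]^(1/1.852)
Q = [1.03·148^1.852·0.404^4.8704 / (10.67·906)]^0.540 = 0.09776 m³/s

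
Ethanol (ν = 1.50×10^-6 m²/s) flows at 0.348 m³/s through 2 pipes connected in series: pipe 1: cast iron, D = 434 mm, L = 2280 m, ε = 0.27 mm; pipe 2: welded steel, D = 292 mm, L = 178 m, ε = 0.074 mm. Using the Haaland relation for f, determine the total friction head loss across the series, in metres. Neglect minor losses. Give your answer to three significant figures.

Pipe 1: V = 2.352 m/s, Re = 6.81×10^5, ε/D = 6.22×10^-4, f = 0.01813, h_1 = f(L/D)V²/2g = 26.86 m
Pipe 2: V = 5.197 m/s, Re = 1.01×10^6, ε/D = 2.53×10^-4, f = 0.01515, h_2 = f(L/D)V²/2g = 12.71 m
Series → Q common, losses add: H = Σh = 39.57 m

H ≈ 39.6 m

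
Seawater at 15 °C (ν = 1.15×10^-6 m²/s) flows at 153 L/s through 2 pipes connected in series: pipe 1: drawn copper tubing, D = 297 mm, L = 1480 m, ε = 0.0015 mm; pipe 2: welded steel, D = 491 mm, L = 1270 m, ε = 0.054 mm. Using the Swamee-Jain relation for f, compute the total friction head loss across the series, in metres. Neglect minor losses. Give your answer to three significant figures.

Pipe 1: V = 2.208 m/s, Re = 5.70×10^5, ε/D = 5.05×10^-6, f = 0.01288, h_1 = f(L/D)V²/2g = 15.95 m
Pipe 2: V = 0.8081 m/s, Re = 3.45×10^5, ε/D = 1.10×10^-4, f = 0.01525, h_2 = f(L/D)V²/2g = 1.312 m
Series → Q common, losses add: H = Σh = 17.26 m

H ≈ 17.3 m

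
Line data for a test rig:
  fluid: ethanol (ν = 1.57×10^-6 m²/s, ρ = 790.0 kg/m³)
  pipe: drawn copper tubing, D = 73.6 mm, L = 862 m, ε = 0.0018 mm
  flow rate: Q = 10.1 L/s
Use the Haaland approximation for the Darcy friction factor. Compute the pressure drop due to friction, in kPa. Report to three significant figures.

Δp ≈ 457 kPa

V = 4Q/(πD²) = 4·0.0101/(π·0.0736²) = 2.374 m/s
Re = VD/ν = 2.374·0.0736/1.57×10^-6 = 1.11×10^5 → turbulent
ε/D = 0.0018/73.6 = 2.45×10^-5
Haaland: f = 0.01754
h_f = f(L/D)V²/(2g) = 0.01754·(862/0.0736)·2.374²/(2·9.81) = 58.99 m
Δp = ρg·h_f = 790.0·9.81·58.99 = 457.2 kPa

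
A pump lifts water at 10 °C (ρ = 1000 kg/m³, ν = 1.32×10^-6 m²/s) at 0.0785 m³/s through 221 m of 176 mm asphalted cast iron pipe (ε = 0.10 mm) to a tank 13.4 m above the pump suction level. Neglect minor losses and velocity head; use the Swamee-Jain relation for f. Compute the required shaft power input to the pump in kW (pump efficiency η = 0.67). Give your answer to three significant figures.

P_shaft ≈ 29.4 kW

V = 4Q/(πD²) = 3.227 m/s; Re = 4.30×10^5; ε/D = 5.68×10^-4; f = 0.01832
h_f = f(L/D)V²/2g = 12.21 m
Total head H = z + h_f = 13.4 + 12.21 = 25.61 m
P_hyd = ρgQH = 1000·9.81·0.0785·25.61 = 19.72 kW
P_shaft = P_hyd/η = 19.72/0.67 = 29.43 kW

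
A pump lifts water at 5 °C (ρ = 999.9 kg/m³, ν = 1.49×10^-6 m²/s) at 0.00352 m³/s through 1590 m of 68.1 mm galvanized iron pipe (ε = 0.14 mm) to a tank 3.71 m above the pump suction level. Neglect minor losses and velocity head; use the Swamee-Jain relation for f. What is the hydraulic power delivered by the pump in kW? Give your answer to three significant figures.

P_hyd ≈ 1.17 kW

V = 4Q/(πD²) = 0.9664 m/s; Re = 4.42×10^4; ε/D = 0.00206; f = 0.02724
h_f = f(L/D)V²/2g = 30.27 m
Total head H = z + h_f = 3.71 + 30.27 = 33.98 m
P_hyd = ρgQH = 999.9·9.81·0.00352·33.98 = 1.173 kW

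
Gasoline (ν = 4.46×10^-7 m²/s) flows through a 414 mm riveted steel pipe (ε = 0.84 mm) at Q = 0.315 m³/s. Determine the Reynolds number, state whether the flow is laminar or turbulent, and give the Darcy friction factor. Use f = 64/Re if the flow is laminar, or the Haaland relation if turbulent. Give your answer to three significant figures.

V = 4Q/(πD²) = 2.340 m/s
Re = VD/ν = 2.340·0.414/4.46×10^-7 = 2.17×10^6
Re > 4000 → turbulent; ε/D = 0.00203
Haaland: f = 0.02363

Re ≈ 2.17×10^6; turbulent; f ≈ 0.0236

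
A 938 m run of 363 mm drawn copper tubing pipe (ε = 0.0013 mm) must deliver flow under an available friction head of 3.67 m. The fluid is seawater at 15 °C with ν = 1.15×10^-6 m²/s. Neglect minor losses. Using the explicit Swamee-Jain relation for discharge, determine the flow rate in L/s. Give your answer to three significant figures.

Q ≈ 149 L/s

Swamee-Jain (Type II): Q = -0.965·√(gD⁵h_f/L)·ln[ε/(3.7D) + √(3.17ν²L/(gD³h_f))]
√(gD⁵h_f/L) = √(9.81·0.363⁵·3.67/938) = 0.01555
ε/(3.7D) = 9.68×10^-7; √(3.17ν²L/(gD³h_f)) = 4.78×10^-5
Q = -0.965·0.01555·ln(4.875×10^-5) = 0.1490 m³/s
Check: V = 1.44 m/s, Re = 4.55×10^5, f = 0.01337, h_f = 3.65 m ≈ 3.67 m ✓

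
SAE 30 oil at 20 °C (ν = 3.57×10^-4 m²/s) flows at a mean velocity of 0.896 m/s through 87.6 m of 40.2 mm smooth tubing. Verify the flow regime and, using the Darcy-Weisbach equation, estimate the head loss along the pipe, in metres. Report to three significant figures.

Re = VD/ν = 0.896·0.04020/3.57×10^-4 = 101 → laminar (Re < 2300)
f = 64/Re = 0.6343
h_f = f(L/D)V²/(2g) = 0.6343·(87.6/0.04020)·0.896²/(2·9.81) = 56.56 m

h_f ≈ 56.6 m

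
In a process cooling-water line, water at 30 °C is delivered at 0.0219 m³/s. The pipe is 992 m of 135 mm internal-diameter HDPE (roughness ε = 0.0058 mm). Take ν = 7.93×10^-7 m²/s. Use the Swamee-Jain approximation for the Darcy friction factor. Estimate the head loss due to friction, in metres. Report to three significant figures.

V = 4Q/(πD²) = 4·0.0219/(π·0.135²) = 1.530 m/s
Re = VD/ν = 1.530·0.135/7.93×10^-7 = 2.60×10^5 → turbulent
ε/D = 0.0058/135 = 4.30×10^-5
Swamee-Jain: f = 0.01521
h_f = f(L/D)V²/(2g) = 0.01521·(992/0.135)·1.530²/(2·9.81) = 13.34 m

h_f ≈ 13.3 m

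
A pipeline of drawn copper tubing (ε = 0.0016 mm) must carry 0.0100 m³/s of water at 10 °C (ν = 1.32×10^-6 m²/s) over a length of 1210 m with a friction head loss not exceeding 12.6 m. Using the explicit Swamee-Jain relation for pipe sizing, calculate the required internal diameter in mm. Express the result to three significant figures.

Swamee-Jain (Type III): D = 0.66·[ε^1.25·(LQ²/(gh_f))^4.75 + ν·Q^9.4·(L/(gh_f))^5.2]^0.04
LQ²/(gh_f) = 9.789×10^-4; L/(gh_f) = 9.789
Term 1 = ε^1.25·(…)^4.75 = 2.89×10^-22; Term 2 = ν·Q^9.4·(…)^5.2 = 2.97×10^-20
D = 0.66·(2.89×10^-22 + 2.97×10^-20)^0.04 = 0.1093 m = 109 mm
Check: V = 1.07 m/s, Re = 8.83×10^4, f = 0.01842, h_f = 11.8 m ≈ 12.6 m ✓

D ≈ 109 mm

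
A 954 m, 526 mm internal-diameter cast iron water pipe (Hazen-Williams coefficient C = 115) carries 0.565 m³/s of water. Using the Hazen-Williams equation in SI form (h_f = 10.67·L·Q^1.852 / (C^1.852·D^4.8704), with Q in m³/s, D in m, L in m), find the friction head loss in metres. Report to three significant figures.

h_f ≈ 12.3 m

h_f = 10.67·954·0.565^1.852 / (115^1.852·0.526^4.8704) = 12.33 m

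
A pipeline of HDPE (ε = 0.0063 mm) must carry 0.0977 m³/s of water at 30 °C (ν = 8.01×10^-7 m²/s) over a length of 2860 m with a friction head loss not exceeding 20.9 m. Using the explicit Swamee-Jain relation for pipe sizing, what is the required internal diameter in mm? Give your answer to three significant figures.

D ≈ 273 mm

Swamee-Jain (Type III): D = 0.66·[ε^1.25·(LQ²/(gh_f))^4.75 + ν·Q^9.4·(L/(gh_f))^5.2]^0.04
LQ²/(gh_f) = 0.1331; L/(gh_f) = 13.95
Term 1 = ε^1.25·(…)^4.75 = 2.19×10^-11; Term 2 = ν·Q^9.4·(…)^5.2 = 2.29×10^-10
D = 0.66·(2.19×10^-11 + 2.29×10^-10)^0.04 = 0.2726 m = 273 mm
Check: V = 1.67 m/s, Re = 5.70×10^5, f = 0.01318, h_f = 19.7 m ≈ 20.9 m ✓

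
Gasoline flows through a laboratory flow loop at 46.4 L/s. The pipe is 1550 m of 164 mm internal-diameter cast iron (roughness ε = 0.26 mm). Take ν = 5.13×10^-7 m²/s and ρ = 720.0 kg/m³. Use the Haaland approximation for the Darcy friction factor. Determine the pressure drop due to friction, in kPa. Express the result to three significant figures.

V = 4Q/(πD²) = 4·0.0464/(π·0.164²) = 2.197 m/s
Re = VD/ν = 2.197·0.164/5.13×10^-7 = 7.02×10^5 → turbulent
ε/D = 0.26/164 = 0.00159
Haaland: f = 0.02235
h_f = f(L/D)V²/(2g) = 0.02235·(1550/0.164)·2.197²/(2·9.81) = 51.95 m
Δp = ρg·h_f = 720.0·9.81·51.95 = 367.0 kPa

Δp ≈ 367 kPa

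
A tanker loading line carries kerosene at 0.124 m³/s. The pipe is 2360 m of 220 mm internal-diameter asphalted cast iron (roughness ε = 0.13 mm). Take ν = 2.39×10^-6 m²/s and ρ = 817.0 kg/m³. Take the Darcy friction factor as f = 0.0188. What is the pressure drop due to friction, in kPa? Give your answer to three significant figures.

V = 4Q/(πD²) = 4·0.124/(π·0.220²) = 3.262 m/s
h_f = f(L/D)V²/(2g) = 0.01880·(2360/0.220)·3.262²/(2·9.81) = 109.4 m
Δp = ρg·h_f = 817.0·9.81·109.4 = 876.6 kPa

Δp ≈ 877 kPa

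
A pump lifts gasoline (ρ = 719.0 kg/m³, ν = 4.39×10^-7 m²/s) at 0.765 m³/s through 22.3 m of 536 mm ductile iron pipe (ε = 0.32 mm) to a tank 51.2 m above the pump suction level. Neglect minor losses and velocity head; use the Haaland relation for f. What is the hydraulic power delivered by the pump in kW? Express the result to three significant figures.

V = 4Q/(πD²) = 3.390 m/s; Re = 4.14×10^6; ε/D = 5.97×10^-4; f = 0.01752
h_f = f(L/D)V²/2g = 0.4269 m
Total head H = z + h_f = 51.2 + 0.4269 = 51.63 m
P_hyd = ρgQH = 719.0·9.81·0.765·51.63 = 278.6 kW

P_hyd ≈ 279 kW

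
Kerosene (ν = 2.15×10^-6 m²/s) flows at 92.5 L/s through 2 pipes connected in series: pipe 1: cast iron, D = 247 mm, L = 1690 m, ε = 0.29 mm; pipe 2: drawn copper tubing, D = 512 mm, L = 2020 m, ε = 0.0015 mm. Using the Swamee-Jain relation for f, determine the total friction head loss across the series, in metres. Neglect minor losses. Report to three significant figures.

H ≈ 29.0 m

Pipe 1: V = 1.930 m/s, Re = 2.22×10^5, ε/D = 0.00117, f = 0.02173, h_1 = f(L/D)V²/2g = 28.25 m
Pipe 2: V = 0.4493 m/s, Re = 1.07×10^5, ε/D = 2.93×10^-6, f = 0.01763, h_2 = f(L/D)V²/2g = 0.7157 m
Series → Q common, losses add: H = Σh = 28.96 m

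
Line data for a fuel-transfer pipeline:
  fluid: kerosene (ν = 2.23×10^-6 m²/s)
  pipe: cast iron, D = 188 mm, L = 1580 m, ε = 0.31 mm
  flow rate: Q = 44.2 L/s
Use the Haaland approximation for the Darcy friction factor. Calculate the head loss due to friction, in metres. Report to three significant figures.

h_f ≈ 25.6 m

V = 4Q/(πD²) = 4·0.0442/(π·0.188²) = 1.592 m/s
Re = VD/ν = 1.592·0.188/2.23×10^-6 = 1.34×10^5 → turbulent
ε/D = 0.31/188 = 0.00165
Haaland: f = 0.02361
h_f = f(L/D)V²/(2g) = 0.02361·(1580/0.188)·1.592²/(2·9.81) = 25.64 m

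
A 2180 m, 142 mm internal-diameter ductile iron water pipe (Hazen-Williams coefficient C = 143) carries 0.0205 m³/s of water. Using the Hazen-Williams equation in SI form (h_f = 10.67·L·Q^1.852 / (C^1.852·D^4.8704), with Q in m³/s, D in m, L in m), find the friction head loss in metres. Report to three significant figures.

h_f ≈ 23.8 m

h_f = 10.67·2180·0.0205^1.852 / (143^1.852·0.142^4.8704) = 23.82 m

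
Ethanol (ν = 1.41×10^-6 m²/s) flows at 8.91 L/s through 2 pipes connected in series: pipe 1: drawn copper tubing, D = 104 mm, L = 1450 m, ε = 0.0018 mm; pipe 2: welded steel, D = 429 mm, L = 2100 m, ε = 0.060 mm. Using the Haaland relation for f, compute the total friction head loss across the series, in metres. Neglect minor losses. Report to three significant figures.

Pipe 1: V = 1.049 m/s, Re = 7.74×10^4, ε/D = 1.73×10^-5, f = 0.01887, h_1 = f(L/D)V²/2g = 14.76 m
Pipe 2: V = 0.06164 m/s, Re = 1.88×10^4, ε/D = 1.40×10^-4, f = 0.02639, h_2 = f(L/D)V²/2g = 0.02502 m
Series → Q common, losses add: H = Σh = 14.78 m

H ≈ 14.8 m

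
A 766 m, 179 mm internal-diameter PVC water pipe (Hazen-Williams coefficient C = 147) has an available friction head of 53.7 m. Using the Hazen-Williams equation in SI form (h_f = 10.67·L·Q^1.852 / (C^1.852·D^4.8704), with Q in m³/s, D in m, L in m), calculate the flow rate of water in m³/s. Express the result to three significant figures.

Rearranging: Q = [h_f·C^1.852·D^4.8704 / (10.67·L)]^(1/1.852)
Q = [53.7·147^1.852·0.179^4.8704 / (10.67·766)]^0.540 = 0.1057 m³/s

Q ≈ 0.106 m³/s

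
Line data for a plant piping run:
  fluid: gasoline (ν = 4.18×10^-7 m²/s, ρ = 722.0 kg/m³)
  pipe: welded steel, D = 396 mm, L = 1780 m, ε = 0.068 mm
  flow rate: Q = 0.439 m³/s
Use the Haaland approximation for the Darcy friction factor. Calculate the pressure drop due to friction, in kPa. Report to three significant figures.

Δp ≈ 281 kPa

V = 4Q/(πD²) = 4·0.439/(π·0.396²) = 3.564 m/s
Re = VD/ν = 3.564·0.396/4.18×10^-7 = 3.38×10^6 → turbulent
ε/D = 0.068/396 = 1.72×10^-4
Haaland: f = 0.01364
h_f = f(L/D)V²/(2g) = 0.01364·(1780/0.396)·3.564²/(2·9.81) = 39.71 m
Δp = ρg·h_f = 722.0·9.81·39.71 = 281.3 kPa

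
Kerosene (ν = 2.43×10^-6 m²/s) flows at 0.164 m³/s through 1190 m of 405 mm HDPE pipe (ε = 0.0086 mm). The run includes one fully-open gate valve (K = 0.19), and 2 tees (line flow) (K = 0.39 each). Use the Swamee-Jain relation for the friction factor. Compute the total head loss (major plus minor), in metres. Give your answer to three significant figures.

V = 4Q/(πD²) = 1.273 m/s; V²/2g = 0.08260 m
Re = 2.12×10^5, ε/D = 2.12×10^-5 → f = 0.01556 (Swamee-Jain)
Major: h_f = f(L/D)·V²/2g = 0.01556·2938·0.08260 = 3.775 m
Minor: ΣK = 0.970; h_m = ΣK·V²/2g = 0.08012 m
Total H_L = 3.775 + 0.08012 = 3.856 m

H_L ≈ 3.86 m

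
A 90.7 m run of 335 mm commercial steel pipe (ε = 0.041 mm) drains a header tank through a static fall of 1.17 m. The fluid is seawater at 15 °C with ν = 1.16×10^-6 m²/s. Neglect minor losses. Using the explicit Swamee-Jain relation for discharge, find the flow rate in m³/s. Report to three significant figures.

Q ≈ 0.216 m³/s

Swamee-Jain (Type II): Q = -0.965·√(gD⁵h_f/L)·ln[ε/(3.7D) + √(3.17ν²L/(gD³h_f))]
√(gD⁵h_f/L) = √(9.81·0.335⁵·1.17/90.7) = 0.02311
ε/(3.7D) = 3.31×10^-5; √(3.17ν²L/(gD³h_f)) = 2.99×10^-5
Q = -0.965·0.02311·ln(6.302×10^-5) = 0.2157 m³/s
Check: V = 2.45 m/s, Re = 7.07×10^5, f = 0.01423, h_f = 1.18 m ≈ 1.17 m ✓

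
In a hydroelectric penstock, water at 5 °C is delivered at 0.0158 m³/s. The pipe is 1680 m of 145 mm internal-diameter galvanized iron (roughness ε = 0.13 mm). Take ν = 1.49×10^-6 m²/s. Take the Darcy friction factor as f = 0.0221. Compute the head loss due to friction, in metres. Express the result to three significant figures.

h_f ≈ 11.9 m

V = 4Q/(πD²) = 4·0.0158/(π·0.145²) = 0.9568 m/s
h_f = f(L/D)V²/(2g) = 0.02210·(1680/0.145)·0.9568²/(2·9.81) = 11.95 m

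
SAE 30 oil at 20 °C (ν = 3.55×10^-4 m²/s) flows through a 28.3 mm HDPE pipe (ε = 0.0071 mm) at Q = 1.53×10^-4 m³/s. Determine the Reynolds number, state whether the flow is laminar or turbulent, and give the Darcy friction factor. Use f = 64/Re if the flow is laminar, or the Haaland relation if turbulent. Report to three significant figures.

V = 4Q/(πD²) = 0.2432 m/s
Re = VD/ν = 0.2432·0.0283/3.55×10^-4 = 19.4
Re < 2300 → laminar → f = 64/Re = 3.301

Re ≈ 19.4; laminar; f = 64/Re ≈ 3.30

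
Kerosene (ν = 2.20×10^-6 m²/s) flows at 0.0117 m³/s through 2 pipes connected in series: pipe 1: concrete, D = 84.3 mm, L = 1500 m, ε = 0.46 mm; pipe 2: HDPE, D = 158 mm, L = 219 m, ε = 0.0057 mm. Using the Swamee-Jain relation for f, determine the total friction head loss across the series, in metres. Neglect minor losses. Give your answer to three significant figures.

H ≈ 130 m

Pipe 1: V = 2.096 m/s, Re = 8.03×10^4, ε/D = 0.00546, f = 0.03257, h_1 = f(L/D)V²/2g = 129.8 m
Pipe 2: V = 0.5967 m/s, Re = 4.29×10^4, ε/D = 3.61×10^-5, f = 0.02164, h_2 = f(L/D)V²/2g = 0.5443 m
Series → Q common, losses add: H = Σh = 130.3 m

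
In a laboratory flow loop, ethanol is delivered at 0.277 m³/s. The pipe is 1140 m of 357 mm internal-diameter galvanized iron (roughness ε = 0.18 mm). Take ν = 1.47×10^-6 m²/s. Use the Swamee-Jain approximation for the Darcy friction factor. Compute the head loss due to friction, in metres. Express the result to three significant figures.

h_f ≈ 21.9 m

V = 4Q/(πD²) = 4·0.277/(π·0.357²) = 2.767 m/s
Re = VD/ν = 2.767·0.357/1.47×10^-6 = 6.72×10^5 → turbulent
ε/D = 0.18/357 = 5.04×10^-4
Swamee-Jain: f = 0.01757
h_f = f(L/D)V²/(2g) = 0.01757·(1140/0.357)·2.767²/(2·9.81) = 21.90 m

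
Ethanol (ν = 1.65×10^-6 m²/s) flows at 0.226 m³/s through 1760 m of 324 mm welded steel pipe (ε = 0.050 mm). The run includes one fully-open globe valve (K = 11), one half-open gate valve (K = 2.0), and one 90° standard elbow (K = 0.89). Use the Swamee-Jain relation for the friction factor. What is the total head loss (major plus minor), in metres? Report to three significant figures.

V = 4Q/(πD²) = 2.741 m/s; V²/2g = 0.3830 m
Re = 5.38×10^5, ε/D = 1.54×10^-4 → f = 0.01496 (Swamee-Jain)
Major: h_f = f(L/D)·V²/2g = 0.01496·5432·0.3830 = 31.12 m
Minor: ΣK = 13.9; h_m = ΣK·V²/2g = 5.319 m
Total H_L = 31.12 + 5.319 = 36.44 m

H_L ≈ 36.4 m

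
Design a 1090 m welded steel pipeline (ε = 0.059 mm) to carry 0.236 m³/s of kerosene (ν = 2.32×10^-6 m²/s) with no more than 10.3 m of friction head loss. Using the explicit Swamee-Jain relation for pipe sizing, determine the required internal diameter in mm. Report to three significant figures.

Swamee-Jain (Type III): D = 0.66·[ε^1.25·(LQ²/(gh_f))^4.75 + ν·Q^9.4·(L/(gh_f))^5.2]^0.04
LQ²/(gh_f) = 0.6008; L/(gh_f) = 10.79
Term 1 = ε^1.25·(…)^4.75 = 4.60×10^-7; Term 2 = ν·Q^9.4·(…)^5.2 = 6.95×10^-7
D = 0.66·(4.60×10^-7 + 6.95×10^-7)^0.04 = 0.3820 m = 382 mm
Check: V = 2.06 m/s, Re = 3.39×10^5, f = 0.01570, h_f = 9.68 m ≈ 10.3 m ✓

D ≈ 382 mm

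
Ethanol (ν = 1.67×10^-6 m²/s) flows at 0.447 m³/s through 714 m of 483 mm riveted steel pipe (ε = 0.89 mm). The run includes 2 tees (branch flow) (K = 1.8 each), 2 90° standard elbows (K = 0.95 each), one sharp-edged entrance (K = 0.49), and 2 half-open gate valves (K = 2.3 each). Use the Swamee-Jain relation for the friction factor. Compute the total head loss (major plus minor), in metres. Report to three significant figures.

H_L ≈ 13.7 m

V = 4Q/(πD²) = 2.440 m/s; V²/2g = 0.3034 m
Re = 7.06×10^5, ε/D = 0.00184 → f = 0.02329 (Swamee-Jain)
Major: h_f = f(L/D)·V²/2g = 0.02329·1478·0.3034 = 10.44 m
Minor: ΣK = 10.6; h_m = ΣK·V²/2g = 3.213 m
Total H_L = 10.44 + 3.213 = 13.66 m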